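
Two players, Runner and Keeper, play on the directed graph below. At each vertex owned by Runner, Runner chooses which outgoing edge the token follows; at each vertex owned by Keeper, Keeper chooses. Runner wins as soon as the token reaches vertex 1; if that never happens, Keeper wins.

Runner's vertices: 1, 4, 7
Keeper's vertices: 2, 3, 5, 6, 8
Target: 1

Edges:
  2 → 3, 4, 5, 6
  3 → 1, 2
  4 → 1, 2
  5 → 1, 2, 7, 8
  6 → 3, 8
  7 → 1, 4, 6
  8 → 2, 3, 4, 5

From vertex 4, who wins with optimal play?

Runner

A0 = {1}
A1: add {4, 7} — 4 (Runner) has 4→1; 7 (Runner) has 7→1.
A2 = A1; e.g. 2 (Keeper) can still go to 3. Fixed point.
4 ∈ A1, so Runner can force the target.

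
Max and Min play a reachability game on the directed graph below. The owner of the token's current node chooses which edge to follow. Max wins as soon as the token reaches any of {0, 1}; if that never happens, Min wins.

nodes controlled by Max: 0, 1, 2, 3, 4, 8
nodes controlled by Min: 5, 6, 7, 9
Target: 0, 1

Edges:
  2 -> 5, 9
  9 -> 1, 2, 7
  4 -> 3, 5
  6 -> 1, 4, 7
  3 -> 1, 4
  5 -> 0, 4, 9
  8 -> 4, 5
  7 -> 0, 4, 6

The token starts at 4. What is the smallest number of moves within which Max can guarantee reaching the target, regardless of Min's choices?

2

A0 = {0, 1}
A1: add {3} — 3 (Max) has 3→1.
A2: add {4} — 4 (Max) has 4→3.
4 enters the attractor at level 2, so Max can force the target in 2 moves from there.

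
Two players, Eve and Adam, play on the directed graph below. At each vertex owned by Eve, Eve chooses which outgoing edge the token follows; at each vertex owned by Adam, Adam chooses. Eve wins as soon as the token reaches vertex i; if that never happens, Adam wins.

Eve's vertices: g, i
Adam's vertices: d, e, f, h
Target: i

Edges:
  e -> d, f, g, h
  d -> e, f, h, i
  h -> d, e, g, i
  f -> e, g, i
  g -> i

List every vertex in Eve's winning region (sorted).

A0 = {i}
A1: add {g} — g (Eve) has g→i.
A2 = A1; e.g. d (Adam) can still go to e. Fixed point.
Eve's winning region = {g, i}.

g, i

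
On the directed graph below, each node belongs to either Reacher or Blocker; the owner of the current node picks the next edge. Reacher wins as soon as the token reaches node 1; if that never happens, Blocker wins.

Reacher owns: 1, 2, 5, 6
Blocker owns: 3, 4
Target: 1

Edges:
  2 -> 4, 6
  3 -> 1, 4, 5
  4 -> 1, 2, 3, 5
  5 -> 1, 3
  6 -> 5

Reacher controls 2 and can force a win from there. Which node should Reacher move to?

A0 = {1}
A1: add {5} — 5 (Reacher) has 5→1.
A2: add {6} — 6 (Reacher) has 6→5.
A3: add {2} — 2 (Reacher) has 2→6.
A4 = A3; e.g. 3 (Blocker) can still go to 4. Fixed point.
From 2, successor 6 is in the attractor (rank 2); the other successor 4 is not.

6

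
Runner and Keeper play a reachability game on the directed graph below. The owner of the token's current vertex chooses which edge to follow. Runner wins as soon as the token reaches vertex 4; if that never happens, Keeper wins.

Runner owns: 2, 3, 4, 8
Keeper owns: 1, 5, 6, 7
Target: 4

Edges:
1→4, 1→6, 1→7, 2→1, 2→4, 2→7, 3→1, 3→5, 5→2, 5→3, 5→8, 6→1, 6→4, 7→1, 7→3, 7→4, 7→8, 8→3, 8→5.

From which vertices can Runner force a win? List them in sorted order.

A0 = {4}
A1: add {2} — 2 (Runner) has 2→4.
A2 = A1; e.g. 1 (Keeper) can still go to 6. Fixed point.
Runner's winning region = {2, 4}.

2, 4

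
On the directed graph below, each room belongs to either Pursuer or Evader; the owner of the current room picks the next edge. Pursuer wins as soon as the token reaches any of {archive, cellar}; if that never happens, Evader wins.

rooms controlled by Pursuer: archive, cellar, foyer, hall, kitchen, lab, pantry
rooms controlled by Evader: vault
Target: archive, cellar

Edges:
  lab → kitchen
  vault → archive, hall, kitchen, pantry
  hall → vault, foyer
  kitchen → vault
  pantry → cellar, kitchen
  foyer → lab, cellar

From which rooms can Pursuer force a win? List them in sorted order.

A0 = {archive, cellar}
A1: add {foyer, pantry} — pantry (Pursuer) has pantry→cellar; foyer (Pursuer) has foyer→cellar.
A2: add {hall} — hall (Pursuer) has hall→foyer.
A3 = A2; e.g. lab (Pursuer) has no edge into A2. Fixed point.
Pursuer's winning region = {archive, cellar, foyer, hall, pantry}.

archive, cellar, foyer, hall, pantry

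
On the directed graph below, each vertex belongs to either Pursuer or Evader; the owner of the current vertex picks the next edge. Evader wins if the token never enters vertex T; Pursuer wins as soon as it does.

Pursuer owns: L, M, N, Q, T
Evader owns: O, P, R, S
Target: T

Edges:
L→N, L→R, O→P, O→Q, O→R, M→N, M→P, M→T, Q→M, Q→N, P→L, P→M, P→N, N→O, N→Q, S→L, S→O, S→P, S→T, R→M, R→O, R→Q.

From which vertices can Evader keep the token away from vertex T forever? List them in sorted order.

A0 = {T}
A1: add {M} — M (Pursuer) has M→T.
A2: add {Q} — Q (Pursuer) has Q→M.
A3: add {N} — N (Pursuer) has N→Q.
A4: add {L} — L (Pursuer) has L→N.
A5: add {P} — P (Evader): all of {L, M, N} already in.
A6 = A5; e.g. O (Evader) can still go to R. Fixed point.
Pursuer's attractor = {L, M, N, P, Q, T}; Evader avoids the target exactly from the complement.

O, R, S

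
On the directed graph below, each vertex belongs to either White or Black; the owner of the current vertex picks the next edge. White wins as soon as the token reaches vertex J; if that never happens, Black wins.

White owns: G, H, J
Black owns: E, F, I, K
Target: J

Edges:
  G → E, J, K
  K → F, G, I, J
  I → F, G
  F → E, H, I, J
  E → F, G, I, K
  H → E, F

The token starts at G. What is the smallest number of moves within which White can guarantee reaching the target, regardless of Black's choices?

A0 = {J}
A1: add {G} — G (White) has G→J.
A2 = A1; e.g. E (Black) can still go to F. Fixed point.
G enters the attractor at level 1, so White can force the target in 1 move from there.

1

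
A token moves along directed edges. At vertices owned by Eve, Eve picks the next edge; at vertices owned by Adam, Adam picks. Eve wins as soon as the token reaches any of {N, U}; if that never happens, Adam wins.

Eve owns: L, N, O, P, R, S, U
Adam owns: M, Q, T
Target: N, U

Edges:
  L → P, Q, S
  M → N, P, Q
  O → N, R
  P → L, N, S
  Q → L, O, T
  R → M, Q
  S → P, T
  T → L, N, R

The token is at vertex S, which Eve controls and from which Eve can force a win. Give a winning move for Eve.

A0 = {N, U}
A1: add {O, P} — O (Eve) has O→N; P (Eve) has P→N.
A2: add {L, S} — L (Eve) has L→P; S (Eve) has S→P.
A3 = A2; e.g. M (Adam) can still go to Q. Fixed point.
From S, successor P is in the attractor (rank 1); the other successor T is not.

P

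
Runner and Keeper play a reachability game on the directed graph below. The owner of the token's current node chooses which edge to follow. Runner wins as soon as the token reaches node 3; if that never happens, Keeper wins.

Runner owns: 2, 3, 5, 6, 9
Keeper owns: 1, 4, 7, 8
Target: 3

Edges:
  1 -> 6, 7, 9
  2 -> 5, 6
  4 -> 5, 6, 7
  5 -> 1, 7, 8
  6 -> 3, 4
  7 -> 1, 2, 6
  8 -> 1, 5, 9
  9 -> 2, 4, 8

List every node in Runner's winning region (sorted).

2, 3, 6, 9

A0 = {3}
A1: add {6} — 6 (Runner) has 6→3.
A2: add {2} — 2 (Runner) has 2→6.
A3: add {9} — 9 (Runner) has 9→2.
A4 = A3; e.g. 1 (Keeper) can still go to 7. Fixed point.
Runner's winning region = {2, 3, 6, 9}.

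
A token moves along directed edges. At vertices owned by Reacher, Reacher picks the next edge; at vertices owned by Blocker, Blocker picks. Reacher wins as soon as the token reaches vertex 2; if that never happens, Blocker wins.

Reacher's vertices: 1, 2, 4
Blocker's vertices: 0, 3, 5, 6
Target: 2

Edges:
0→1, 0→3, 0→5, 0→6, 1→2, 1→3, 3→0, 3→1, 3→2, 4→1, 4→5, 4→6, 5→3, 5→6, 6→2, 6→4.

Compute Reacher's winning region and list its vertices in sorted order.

A0 = {2}
A1: add {1} — 1 (Reacher) has 1→2.
A2: add {4} — 4 (Reacher) has 4→1.
A3: add {6} — 6 (Blocker): all of {2, 4} already in.
A4 = A3; e.g. 0 (Blocker) can still go to 3. Fixed point.
Reacher's winning region = {1, 2, 4, 6}.

1, 2, 4, 6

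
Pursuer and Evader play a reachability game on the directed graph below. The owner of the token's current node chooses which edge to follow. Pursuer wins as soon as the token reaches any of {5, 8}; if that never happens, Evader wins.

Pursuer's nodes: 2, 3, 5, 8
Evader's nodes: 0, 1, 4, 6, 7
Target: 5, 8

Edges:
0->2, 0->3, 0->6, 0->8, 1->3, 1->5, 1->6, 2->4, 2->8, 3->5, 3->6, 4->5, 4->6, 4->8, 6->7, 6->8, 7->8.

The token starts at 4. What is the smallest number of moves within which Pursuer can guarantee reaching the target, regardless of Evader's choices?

A0 = {5, 8}
A1: add {2, 3, 7} — 2 (Pursuer) has 2→8; 3 (Pursuer) has 3→5; 7 (Evader): all of {8} already in.
A2: add {6} — 6 (Evader): all of {7, 8} already in.
A3: add {0, 1, 4} — 0 (Evader): all of {2, 3, 6, 8} already in; 1 (Evader): all of {3, 5, 6} already in; 4 (Evader): all of {5, 6, 8} already in.
A3 = all vertices. Fixed point.
4 enters the attractor at level 3, so Pursuer can force the target in 3 moves from there.

3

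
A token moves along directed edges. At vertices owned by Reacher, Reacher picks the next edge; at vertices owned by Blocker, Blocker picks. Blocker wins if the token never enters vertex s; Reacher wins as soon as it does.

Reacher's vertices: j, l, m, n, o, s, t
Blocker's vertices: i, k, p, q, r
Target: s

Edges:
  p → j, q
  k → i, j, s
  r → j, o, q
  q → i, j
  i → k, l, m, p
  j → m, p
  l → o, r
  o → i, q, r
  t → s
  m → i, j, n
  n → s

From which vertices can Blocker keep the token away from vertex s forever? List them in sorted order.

i, k, l, o, p, q, r

A0 = {s}
A1: add {n, t} — n (Reacher) has n→s; t (Reacher) has t→s.
A2: add {m} — m (Reacher) has m→n.
A3: add {j} — j (Reacher) has j→m.
A4 = A3; e.g. i (Blocker) can still go to k. Fixed point.
Reacher's attractor = {j, m, n, s, t}; Blocker avoids the target exactly from the complement.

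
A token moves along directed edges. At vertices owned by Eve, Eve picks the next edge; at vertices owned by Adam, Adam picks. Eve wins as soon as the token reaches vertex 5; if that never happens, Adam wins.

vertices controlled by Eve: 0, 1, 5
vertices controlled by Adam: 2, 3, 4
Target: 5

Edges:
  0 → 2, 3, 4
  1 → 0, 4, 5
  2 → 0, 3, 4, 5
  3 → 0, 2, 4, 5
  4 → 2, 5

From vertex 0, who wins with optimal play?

A0 = {5}
A1: add {1} — 1 (Eve) has 1→5.
A2 = A1; e.g. 0 (Eve) has no edge into A1. Fixed point.
0 never enters the attractor, so Adam can avoid the target forever.

Adam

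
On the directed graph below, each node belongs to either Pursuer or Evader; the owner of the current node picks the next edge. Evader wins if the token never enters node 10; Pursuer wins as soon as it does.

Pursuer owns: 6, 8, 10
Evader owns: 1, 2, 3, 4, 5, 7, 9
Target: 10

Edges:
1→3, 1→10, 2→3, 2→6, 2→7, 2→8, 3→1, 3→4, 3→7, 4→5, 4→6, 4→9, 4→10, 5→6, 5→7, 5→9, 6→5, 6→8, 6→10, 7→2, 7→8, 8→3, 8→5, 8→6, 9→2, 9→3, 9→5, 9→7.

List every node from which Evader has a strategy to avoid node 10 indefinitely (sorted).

A0 = {10}
A1: add {6} — 6 (Pursuer) has 6→10.
A2: add {8} — 8 (Pursuer) has 8→6.
A3 = A2; e.g. 1 (Evader) can still go to 3. Fixed point.
Pursuer's attractor = {6, 8, 10}; Evader avoids the target exactly from the complement.

1, 2, 3, 4, 5, 7, 9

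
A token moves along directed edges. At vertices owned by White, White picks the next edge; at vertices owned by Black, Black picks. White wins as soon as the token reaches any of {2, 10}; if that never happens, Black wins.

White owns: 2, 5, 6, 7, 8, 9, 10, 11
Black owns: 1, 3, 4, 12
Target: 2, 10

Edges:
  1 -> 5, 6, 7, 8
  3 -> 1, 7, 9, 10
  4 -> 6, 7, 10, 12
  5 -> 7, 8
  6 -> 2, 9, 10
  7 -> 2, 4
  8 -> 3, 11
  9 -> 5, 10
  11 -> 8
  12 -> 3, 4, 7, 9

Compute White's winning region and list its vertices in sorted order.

A0 = {2, 10}
A1: add {6, 7, 9} — 6 (White) has 6→2; 7 (White) has 7→2; 9 (White) has 9→10.
A2: add {5} — 5 (White) has 5→7.
A3 = A2; e.g. 1 (Black) can still go to 8. Fixed point.
White's winning region = {2, 5, 6, 7, 9, 10}.

2, 5, 6, 7, 9, 10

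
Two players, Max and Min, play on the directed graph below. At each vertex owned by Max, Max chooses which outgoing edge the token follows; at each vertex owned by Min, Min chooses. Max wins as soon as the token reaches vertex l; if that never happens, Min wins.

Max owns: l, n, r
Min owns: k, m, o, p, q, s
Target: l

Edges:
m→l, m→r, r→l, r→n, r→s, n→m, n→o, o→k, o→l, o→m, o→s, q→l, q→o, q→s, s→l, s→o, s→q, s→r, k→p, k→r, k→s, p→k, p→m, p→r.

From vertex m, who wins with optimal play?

A0 = {l}
A1: add {r} — r (Max) has r→l.
A2: add {m} — m (Min): all of {l, r} already in.
m ∈ A2, so Max can force the target.

Max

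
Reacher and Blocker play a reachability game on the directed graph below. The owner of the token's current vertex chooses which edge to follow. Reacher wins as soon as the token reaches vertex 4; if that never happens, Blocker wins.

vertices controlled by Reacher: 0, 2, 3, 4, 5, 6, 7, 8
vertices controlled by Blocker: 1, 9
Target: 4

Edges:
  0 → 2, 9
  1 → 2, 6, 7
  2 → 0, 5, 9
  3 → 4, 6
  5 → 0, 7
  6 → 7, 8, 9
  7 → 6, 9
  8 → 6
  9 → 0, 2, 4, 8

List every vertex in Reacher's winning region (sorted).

A0 = {4}
A1: add {3} — 3 (Reacher) has 3→4.
A2 = A1; e.g. 0 (Reacher) has no edge into A1. Fixed point.
Reacher's winning region = {3, 4}.

3, 4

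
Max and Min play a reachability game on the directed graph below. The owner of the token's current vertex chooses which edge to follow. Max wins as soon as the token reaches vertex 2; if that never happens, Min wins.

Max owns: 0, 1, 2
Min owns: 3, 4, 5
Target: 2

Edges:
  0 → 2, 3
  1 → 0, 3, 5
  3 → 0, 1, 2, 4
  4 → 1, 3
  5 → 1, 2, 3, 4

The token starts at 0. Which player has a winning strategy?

A0 = {2}
A1: add {0} — 0 (Max) has 0→2.
0 ∈ A1, so Max can force the target.

Max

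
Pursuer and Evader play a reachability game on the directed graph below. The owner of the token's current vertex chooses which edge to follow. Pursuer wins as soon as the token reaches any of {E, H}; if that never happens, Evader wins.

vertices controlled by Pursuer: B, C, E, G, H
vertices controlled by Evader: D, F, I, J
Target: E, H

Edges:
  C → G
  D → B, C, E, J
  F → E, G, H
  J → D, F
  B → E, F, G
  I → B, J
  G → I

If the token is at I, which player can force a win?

A0 = {E, H}
A1: add {B} — B (Pursuer) has B→E.
A2 = A1; e.g. C (Pursuer) has no edge into A1. Fixed point.
I never enters the attractor, so Evader can avoid the target forever.

Evader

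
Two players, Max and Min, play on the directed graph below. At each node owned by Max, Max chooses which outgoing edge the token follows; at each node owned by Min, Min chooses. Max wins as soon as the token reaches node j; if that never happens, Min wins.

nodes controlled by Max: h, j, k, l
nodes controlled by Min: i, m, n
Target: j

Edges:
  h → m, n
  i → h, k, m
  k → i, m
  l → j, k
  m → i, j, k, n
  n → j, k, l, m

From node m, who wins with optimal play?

A0 = {j}
A1: add {l} — l (Max) has l→j.
A2 = A1; e.g. h (Max) has no edge into A1. Fixed point.
m never enters the attractor, so Min can avoid the target forever.

Min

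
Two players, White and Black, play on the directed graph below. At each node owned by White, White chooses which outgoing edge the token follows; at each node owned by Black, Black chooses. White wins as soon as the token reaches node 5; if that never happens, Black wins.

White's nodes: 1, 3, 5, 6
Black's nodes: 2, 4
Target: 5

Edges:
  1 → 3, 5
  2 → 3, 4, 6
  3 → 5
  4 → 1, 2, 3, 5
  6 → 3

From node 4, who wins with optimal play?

A0 = {5}
A1: add {1, 3} — 1 (White) has 1→5; 3 (White) has 3→5.
A2: add {6} — 6 (White) has 6→3.
A3 = A2; e.g. 2 (Black) can still go to 4. Fixed point.
4 never enters the attractor, so Black can avoid the target forever.

Black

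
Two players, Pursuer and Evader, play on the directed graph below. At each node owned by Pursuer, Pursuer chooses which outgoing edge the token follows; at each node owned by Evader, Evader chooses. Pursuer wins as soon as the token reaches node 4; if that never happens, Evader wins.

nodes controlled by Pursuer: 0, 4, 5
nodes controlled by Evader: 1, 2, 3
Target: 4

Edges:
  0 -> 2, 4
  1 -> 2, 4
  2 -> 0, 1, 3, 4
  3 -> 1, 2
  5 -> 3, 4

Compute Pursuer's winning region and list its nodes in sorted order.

0, 4, 5

A0 = {4}
A1: add {0, 5} — 0 (Pursuer) has 0→4; 5 (Pursuer) has 5→4.
A2 = A1; e.g. 1 (Evader) can still go to 2. Fixed point.
Pursuer's winning region = {0, 4, 5}.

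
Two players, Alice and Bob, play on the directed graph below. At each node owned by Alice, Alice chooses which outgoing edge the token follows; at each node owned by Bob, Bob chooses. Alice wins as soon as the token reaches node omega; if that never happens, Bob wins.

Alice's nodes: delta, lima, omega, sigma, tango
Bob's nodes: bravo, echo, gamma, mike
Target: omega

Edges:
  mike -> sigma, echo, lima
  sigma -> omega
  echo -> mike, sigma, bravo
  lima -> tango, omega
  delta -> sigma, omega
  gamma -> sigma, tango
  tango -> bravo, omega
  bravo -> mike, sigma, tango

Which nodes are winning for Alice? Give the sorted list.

A0 = {omega}
A1: add {delta, lima, sigma, tango} — sigma (Alice) has sigma→omega; lima (Alice) has lima→omega; delta (Alice) has delta→omega; tango (Alice) has tango→omega.
A2: add {gamma} — gamma (Bob): all of {sigma, tango} already in.
A3 = A2; e.g. mike (Bob) can still go to echo. Fixed point.
Alice's winning region = {delta, gamma, lima, omega, sigma, tango}.

delta, gamma, lima, omega, sigma, tango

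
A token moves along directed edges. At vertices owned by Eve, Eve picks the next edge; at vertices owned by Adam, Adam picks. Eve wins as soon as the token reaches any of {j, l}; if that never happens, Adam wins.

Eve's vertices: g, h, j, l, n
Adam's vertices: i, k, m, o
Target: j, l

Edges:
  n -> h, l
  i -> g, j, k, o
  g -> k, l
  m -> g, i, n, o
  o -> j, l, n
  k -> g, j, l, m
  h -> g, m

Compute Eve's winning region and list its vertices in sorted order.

g, h, j, l, n, o

A0 = {j, l}
A1: add {g, n} — g (Eve) has g→l; n (Eve) has n→l.
A2: add {h, o} — h (Eve) has h→g; o (Adam): all of {j, l, n} already in.
A3 = A2; e.g. i (Adam) can still go to k. Fixed point.
Eve's winning region = {g, h, j, l, n, o}.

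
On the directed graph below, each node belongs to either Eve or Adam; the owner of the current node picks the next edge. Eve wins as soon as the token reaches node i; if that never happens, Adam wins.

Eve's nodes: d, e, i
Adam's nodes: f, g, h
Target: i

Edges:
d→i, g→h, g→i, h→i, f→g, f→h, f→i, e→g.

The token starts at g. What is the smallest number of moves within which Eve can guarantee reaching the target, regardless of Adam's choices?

A0 = {i}
A1: add {d, h} — d (Eve) has d→i; h (Adam): all of {i} already in.
A2: add {g} — g (Adam): all of {h, i} already in.
g enters the attractor at level 2, so Eve can force the target in 2 moves from there.

2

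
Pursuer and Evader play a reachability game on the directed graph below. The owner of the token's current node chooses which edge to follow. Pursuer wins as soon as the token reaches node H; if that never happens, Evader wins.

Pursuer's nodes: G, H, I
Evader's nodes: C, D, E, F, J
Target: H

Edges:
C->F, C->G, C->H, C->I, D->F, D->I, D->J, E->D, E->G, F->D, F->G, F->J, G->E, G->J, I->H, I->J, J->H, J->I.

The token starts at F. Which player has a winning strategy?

Evader

A0 = {H}
A1: add {I} — I (Pursuer) has I→H.
A2: add {J} — J (Evader): all of {H, I} already in.
A3: add {G} — G (Pursuer) has G→J.
A4 = A3; e.g. C (Evader) can still go to F. Fixed point.
F never enters the attractor, so Evader can avoid the target forever.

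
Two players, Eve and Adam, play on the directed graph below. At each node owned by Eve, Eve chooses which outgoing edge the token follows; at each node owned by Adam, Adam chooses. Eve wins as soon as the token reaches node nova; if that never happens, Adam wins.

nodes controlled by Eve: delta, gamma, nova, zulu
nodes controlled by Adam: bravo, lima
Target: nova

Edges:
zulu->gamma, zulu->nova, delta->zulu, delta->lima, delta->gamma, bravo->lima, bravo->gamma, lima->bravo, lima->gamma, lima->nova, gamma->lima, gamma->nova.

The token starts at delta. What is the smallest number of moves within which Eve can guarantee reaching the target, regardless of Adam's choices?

A0 = {nova}
A1: add {gamma, zulu} — zulu (Eve) has zulu→nova; gamma (Eve) has gamma→nova.
A2: add {delta} — delta (Eve) has delta→zulu.
A3 = A2; e.g. bravo (Adam) can still go to lima. Fixed point.
delta enters the attractor at level 2, so Eve can force the target in 2 moves from there.

2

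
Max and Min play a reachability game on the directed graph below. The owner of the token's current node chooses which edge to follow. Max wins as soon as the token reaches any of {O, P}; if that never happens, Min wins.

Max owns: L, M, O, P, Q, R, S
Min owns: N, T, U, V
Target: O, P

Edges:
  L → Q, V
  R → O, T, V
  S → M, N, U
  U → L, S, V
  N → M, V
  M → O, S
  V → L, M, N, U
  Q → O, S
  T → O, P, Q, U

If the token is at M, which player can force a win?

A0 = {O, P}
A1: add {M, Q, R} — M (Max) has M→O; Q (Max) has Q→O; R (Max) has R→O.
M ∈ A1, so Max can force the target.

Max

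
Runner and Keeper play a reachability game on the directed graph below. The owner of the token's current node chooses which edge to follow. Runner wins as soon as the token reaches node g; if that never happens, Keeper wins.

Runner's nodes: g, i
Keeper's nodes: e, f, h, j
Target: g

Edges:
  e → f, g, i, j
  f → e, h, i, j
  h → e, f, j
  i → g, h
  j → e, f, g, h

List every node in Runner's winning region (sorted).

A0 = {g}
A1: add {i} — i (Runner) has i→g.
A2 = A1; e.g. e (Keeper) can still go to f. Fixed point.
Runner's winning region = {g, i}.

g, i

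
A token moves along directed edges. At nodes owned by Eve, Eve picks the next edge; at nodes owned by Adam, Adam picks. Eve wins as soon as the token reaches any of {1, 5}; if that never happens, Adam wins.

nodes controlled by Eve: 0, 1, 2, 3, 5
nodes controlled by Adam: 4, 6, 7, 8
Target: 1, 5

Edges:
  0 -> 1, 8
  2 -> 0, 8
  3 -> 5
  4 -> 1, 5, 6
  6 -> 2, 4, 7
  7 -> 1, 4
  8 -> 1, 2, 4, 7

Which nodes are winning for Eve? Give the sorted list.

A0 = {1, 5}
A1: add {0, 3} — 0 (Eve) has 0→1; 3 (Eve) has 3→5.
A2: add {2} — 2 (Eve) has 2→0.
A3 = A2; e.g. 4 (Adam) can still go to 6. Fixed point.
Eve's winning region = {0, 1, 2, 3, 5}.

0, 1, 2, 3, 5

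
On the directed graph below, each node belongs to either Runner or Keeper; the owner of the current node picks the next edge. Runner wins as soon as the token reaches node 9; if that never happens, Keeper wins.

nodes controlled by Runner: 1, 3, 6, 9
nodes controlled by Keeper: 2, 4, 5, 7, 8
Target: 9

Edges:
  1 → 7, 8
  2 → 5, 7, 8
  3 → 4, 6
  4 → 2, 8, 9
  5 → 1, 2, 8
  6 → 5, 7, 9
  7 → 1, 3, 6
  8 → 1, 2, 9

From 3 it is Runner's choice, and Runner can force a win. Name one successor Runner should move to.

A0 = {9}
A1: add {6} — 6 (Runner) has 6→9.
A2: add {3} — 3 (Runner) has 3→6.
A3 = A2; e.g. 1 (Runner) has no edge into A2. Fixed point.
From 3, successor 6 is in the attractor (rank 1); the other successor 4 is not.

6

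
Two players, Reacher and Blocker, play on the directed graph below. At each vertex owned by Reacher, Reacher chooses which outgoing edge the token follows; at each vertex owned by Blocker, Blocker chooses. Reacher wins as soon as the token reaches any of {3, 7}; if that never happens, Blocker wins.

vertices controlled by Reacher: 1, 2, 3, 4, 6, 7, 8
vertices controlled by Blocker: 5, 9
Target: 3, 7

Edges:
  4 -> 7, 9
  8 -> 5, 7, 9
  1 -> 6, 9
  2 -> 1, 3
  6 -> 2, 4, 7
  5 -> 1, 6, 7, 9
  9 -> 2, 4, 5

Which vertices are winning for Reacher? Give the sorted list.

A0 = {3, 7}
A1: add {2, 4, 6, 8} — 2 (Reacher) has 2→3; 4 (Reacher) has 4→7; 6 (Reacher) has 6→7; 8 (Reacher) has 8→7.
A2: add {1} — 1 (Reacher) has 1→6.
A3 = A2; e.g. 5 (Blocker) can still go to 9. Fixed point.
Reacher's winning region = {1, 2, 3, 4, 6, 7, 8}.

1, 2, 3, 4, 6, 7, 8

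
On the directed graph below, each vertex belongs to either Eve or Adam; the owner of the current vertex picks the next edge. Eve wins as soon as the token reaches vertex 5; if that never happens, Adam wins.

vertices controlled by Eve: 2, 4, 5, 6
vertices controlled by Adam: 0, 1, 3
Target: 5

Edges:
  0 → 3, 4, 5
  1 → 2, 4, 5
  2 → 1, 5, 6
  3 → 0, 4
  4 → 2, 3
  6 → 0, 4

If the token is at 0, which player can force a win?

Adam

A0 = {5}
A1: add {2} — 2 (Eve) has 2→5.
A2: add {4} — 4 (Eve) has 4→2.
A3: add {1, 6} — 1 (Adam): all of {2, 4, 5} already in; 6 (Eve) has 6→4.
A4 = A3; e.g. 0 (Adam) can still go to 3. Fixed point.
0 never enters the attractor, so Adam can avoid the target forever.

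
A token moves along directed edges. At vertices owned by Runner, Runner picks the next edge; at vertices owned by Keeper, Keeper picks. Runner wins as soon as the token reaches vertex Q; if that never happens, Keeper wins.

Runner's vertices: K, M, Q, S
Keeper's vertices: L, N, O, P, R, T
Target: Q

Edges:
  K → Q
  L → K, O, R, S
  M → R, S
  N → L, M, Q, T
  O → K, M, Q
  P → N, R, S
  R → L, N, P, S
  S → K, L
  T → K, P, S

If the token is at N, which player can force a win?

A0 = {Q}
A1: add {K} — K (Runner) has K→Q.
A2: add {S} — S (Runner) has S→K.
A3: add {M} — M (Runner) has M→S.
A4: add {O} — O (Keeper): all of {K, M, Q} already in.
A5 = A4; e.g. L (Keeper) can still go to R. Fixed point.
N never enters the attractor, so Keeper can avoid the target forever.

Keeper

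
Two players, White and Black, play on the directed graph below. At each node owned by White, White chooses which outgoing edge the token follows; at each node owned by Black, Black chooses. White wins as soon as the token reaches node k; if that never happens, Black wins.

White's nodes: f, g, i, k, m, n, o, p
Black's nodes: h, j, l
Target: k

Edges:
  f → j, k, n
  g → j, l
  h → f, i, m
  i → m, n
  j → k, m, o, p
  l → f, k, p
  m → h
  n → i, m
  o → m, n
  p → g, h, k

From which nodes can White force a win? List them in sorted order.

f, g, k, l, p

A0 = {k}
A1: add {f, p} — f (White) has f→k; p (White) has p→k.
A2: add {l} — l (Black): all of {f, k, p} already in.
A3: add {g} — g (White) has g→l.
A4 = A3; e.g. h (Black) can still go to i. Fixed point.
White's winning region = {f, g, k, l, p}.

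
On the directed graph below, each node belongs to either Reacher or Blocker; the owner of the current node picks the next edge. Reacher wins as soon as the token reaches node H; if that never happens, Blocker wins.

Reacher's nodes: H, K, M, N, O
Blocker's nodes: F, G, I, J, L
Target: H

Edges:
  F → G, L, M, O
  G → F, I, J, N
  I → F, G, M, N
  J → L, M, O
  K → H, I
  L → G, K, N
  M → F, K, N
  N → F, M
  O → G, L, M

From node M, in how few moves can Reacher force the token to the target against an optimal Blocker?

2

A0 = {H}
A1: add {K} — K (Reacher) has K→H.
A2: add {M} — M (Reacher) has M→K.
M enters the attractor at level 2, so Reacher can force the target in 2 moves from there.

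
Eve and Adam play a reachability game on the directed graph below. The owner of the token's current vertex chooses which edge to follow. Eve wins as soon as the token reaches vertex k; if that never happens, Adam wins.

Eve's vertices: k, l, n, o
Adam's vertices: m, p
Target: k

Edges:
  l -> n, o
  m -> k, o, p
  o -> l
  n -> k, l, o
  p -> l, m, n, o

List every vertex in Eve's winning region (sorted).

k, l, n, o

A0 = {k}
A1: add {n} — n (Eve) has n→k.
A2: add {l} — l (Eve) has l→n.
A3: add {o} — o (Eve) has o→l.
A4 = A3; e.g. m (Adam) can still go to p. Fixed point.
Eve's winning region = {k, l, n, o}.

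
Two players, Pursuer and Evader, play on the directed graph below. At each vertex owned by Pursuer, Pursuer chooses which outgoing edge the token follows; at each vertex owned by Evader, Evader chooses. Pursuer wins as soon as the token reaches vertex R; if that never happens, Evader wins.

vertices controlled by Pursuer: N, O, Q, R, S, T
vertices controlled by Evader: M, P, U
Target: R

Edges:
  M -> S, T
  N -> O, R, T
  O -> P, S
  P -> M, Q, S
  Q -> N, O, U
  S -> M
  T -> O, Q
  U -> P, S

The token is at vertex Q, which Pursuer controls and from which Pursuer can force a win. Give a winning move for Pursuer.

A0 = {R}
A1: add {N} — N (Pursuer) has N→R.
A2: add {Q} — Q (Pursuer) has Q→N.
A3: add {T} — T (Pursuer) has T→Q.
A4 = A3; e.g. M (Evader) can still go to S. Fixed point.
From Q, successor N is in the attractor (rank 1); the other successors O, U are not.

N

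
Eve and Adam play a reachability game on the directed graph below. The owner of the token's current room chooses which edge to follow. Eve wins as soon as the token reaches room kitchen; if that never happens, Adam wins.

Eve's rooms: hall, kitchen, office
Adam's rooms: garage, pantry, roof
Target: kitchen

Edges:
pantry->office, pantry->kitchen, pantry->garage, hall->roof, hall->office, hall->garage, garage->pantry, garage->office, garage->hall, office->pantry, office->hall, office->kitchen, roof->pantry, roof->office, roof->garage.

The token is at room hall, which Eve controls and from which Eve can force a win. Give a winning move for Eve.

A0 = {kitchen}
A1: add {office} — office (Eve) has office→kitchen.
A2: add {hall} — hall (Eve) has hall→office.
A3 = A2; e.g. pantry (Adam) can still go to garage. Fixed point.
From hall, successor office is in the attractor (rank 1); the other successors garage, roof are not.

office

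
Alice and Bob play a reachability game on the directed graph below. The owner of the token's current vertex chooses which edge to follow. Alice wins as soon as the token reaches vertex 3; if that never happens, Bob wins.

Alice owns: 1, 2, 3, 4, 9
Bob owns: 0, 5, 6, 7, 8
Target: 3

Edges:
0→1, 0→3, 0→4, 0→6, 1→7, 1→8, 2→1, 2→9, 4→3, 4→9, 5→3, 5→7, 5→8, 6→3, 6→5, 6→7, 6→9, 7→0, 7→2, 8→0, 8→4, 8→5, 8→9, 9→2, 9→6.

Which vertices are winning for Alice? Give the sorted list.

A0 = {3}
A1: add {4} — 4 (Alice) has 4→3.
A2 = A1; e.g. 0 (Bob) can still go to 1. Fixed point.
Alice's winning region = {3, 4}.

3, 4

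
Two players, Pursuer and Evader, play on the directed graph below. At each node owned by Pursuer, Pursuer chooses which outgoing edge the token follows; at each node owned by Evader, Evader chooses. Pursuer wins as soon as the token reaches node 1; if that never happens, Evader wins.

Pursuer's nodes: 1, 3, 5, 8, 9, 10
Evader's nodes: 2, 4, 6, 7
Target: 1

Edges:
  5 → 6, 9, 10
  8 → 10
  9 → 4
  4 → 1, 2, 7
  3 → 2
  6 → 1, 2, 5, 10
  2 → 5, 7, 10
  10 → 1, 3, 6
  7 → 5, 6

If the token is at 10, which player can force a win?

A0 = {1}
A1: add {10} — 10 (Pursuer) has 10→1.
10 ∈ A1, so Pursuer can force the target.

Pursuer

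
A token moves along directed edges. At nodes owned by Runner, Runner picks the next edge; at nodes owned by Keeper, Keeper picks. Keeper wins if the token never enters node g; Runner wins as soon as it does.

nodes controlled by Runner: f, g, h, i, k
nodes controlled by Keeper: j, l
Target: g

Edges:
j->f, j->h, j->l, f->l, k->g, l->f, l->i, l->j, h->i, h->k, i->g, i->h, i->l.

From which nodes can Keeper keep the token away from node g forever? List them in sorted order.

f, j, l

A0 = {g}
A1: add {i, k} — i (Runner) has i→g; k (Runner) has k→g.
A2: add {h} — h (Runner) has h→i.
A3 = A2; e.g. f (Runner) has no edge into A2. Fixed point.
Runner's attractor = {g, h, i, k}; Keeper avoids the target exactly from the complement.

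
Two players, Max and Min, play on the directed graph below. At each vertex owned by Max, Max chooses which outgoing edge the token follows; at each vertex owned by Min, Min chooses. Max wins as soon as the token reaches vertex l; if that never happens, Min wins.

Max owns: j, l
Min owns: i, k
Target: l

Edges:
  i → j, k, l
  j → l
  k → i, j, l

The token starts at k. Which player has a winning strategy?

Min

A0 = {l}
A1: add {j} — j (Max) has j→l.
A2 = A1; e.g. i (Min) can still go to k. Fixed point.
k never enters the attractor, so Min can avoid the target forever.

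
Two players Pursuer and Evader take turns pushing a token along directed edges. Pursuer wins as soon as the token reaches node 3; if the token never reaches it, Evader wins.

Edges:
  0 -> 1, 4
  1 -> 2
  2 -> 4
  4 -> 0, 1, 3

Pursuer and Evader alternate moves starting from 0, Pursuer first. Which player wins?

Track states (vertex, player-to-move).
A0 = {(3,Pursuer), (3,Evader)}
A1: add {(4,Pursuer)}.
A2: add {(2,Evader)}.
A3: add {(1,Pursuer)}.
A4: add {(0,Evader)}.
A5 = A4; e.g. (0,Pursuer) stays out. (0,Pursuer) never enters ⇒ Evader avoids the target.

Evader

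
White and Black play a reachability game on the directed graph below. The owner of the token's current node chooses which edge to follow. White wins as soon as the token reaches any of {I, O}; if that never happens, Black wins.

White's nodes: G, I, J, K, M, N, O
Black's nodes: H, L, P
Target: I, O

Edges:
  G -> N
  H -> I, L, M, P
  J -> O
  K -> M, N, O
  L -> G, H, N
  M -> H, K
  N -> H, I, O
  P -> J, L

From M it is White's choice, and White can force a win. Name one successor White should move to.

K

A0 = {I, O}
A1: add {J, K, N} — J (White) has J→O; K (White) has K→O; N (White) has N→I.
A2: add {G, M} — G (White) has G→N; M (White) has M→K.
A3 = A2; e.g. H (Black) can still go to L. Fixed point.
From M, successor K is in the attractor (rank 1); the other successor H is not.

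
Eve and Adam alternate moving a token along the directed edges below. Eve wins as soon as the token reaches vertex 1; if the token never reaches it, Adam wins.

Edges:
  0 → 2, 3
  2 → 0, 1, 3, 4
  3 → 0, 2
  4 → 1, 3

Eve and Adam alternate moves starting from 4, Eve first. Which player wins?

Eve

Track states (vertex, player-to-move).
A0 = {(1,Eve), (1,Adam)}
A1: add {(2,Eve), (4,Eve)}.
(4,Eve) ∈ A1 ⇒ Eve forces the target.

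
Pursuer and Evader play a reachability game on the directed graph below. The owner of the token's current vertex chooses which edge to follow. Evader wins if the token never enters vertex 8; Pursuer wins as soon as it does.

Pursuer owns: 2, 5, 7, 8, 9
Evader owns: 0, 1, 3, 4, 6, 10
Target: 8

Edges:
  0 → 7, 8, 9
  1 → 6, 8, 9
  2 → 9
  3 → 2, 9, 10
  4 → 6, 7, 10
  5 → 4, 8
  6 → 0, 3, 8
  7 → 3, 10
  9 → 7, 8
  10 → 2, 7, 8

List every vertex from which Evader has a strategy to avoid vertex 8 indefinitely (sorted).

0, 1, 3, 4, 6, 7, 10

A0 = {8}
A1: add {5, 9} — 5 (Pursuer) has 5→8; 9 (Pursuer) has 9→8.
A2: add {2} — 2 (Pursuer) has 2→9.
A3 = A2; e.g. 0 (Evader) can still go to 7. Fixed point.
Pursuer's attractor = {2, 5, 8, 9}; Evader avoids the target exactly from the complement.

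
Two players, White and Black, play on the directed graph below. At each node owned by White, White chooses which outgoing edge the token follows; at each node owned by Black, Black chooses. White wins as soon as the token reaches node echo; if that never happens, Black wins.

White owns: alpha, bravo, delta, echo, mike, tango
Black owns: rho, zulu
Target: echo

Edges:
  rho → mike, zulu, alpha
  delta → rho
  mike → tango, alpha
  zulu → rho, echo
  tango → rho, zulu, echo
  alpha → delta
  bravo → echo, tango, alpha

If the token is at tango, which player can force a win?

A0 = {echo}
A1: add {bravo, tango} — tango (White) has tango→echo; bravo (White) has bravo→echo.
tango ∈ A1, so White can force the target.

White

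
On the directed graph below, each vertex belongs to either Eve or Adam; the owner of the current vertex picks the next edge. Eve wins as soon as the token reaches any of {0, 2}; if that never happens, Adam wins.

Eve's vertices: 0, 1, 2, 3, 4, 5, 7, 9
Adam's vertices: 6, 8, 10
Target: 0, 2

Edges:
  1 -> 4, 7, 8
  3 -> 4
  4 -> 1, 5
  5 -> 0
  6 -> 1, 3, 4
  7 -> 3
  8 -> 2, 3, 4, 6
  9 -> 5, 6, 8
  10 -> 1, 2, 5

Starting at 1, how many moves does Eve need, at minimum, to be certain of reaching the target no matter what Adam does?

A0 = {0, 2}
A1: add {5} — 5 (Eve) has 5→0.
A2: add {4, 9} — 4 (Eve) has 4→5; 9 (Eve) has 9→5.
A3: add {1, 3} — 1 (Eve) has 1→4; 3 (Eve) has 3→4.
1 enters the attractor at level 3, so Eve can force the target in 3 moves from there.

3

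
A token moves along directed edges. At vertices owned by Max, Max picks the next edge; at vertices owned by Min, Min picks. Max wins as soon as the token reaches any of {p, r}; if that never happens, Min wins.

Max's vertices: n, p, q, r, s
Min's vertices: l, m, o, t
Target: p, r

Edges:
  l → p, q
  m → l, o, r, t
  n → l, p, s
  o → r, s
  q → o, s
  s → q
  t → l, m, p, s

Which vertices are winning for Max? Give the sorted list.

A0 = {p, r}
A1: add {n} — n (Max) has n→p.
A2 = A1; e.g. l (Min) can still go to q. Fixed point.
Max's winning region = {n, p, r}.

n, p, r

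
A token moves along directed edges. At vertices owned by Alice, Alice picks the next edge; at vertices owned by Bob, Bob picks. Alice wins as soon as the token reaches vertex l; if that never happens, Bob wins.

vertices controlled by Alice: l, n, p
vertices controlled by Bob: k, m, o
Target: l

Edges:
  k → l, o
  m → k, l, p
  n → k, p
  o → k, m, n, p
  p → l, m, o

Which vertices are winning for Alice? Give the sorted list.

A0 = {l}
A1: add {p} — p (Alice) has p→l.
A2: add {n} — n (Alice) has n→p.
A3 = A2; e.g. k (Bob) can still go to o. Fixed point.
Alice's winning region = {l, n, p}.

l, n, p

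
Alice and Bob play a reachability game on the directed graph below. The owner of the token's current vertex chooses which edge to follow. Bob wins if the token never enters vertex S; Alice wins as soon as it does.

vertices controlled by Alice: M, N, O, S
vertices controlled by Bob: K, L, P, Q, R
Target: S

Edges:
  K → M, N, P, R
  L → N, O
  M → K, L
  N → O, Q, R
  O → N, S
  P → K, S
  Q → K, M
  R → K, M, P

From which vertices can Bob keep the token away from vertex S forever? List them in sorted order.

K, P, Q, R

A0 = {S}
A1: add {O} — O (Alice) has O→S.
A2: add {N} — N (Alice) has N→O.
A3: add {L} — L (Bob): all of {N, O} already in.
A4: add {M} — M (Alice) has M→L.
A5 = A4; e.g. K (Bob) can still go to P. Fixed point.
Alice's attractor = {L, M, N, O, S}; Bob avoids the target exactly from the complement.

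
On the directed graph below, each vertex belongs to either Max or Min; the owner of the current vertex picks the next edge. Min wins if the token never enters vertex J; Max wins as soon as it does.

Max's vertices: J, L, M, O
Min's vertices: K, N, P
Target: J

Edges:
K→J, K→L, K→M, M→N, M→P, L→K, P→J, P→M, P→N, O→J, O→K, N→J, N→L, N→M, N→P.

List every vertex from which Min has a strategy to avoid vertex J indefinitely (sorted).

A0 = {J}
A1: add {O} — O (Max) has O→J.
A2 = A1; e.g. K (Min) can still go to L. Fixed point.
Max's attractor = {J, O}; Min avoids the target exactly from the complement.

K, L, M, N, P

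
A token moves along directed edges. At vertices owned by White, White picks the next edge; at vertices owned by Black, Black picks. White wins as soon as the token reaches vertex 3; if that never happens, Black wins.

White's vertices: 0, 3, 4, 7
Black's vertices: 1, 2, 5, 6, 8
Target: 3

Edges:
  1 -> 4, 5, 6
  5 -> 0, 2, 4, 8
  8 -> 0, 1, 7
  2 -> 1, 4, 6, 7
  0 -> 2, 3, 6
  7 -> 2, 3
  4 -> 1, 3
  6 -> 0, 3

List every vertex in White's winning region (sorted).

A0 = {3}
A1: add {0, 4, 7} — 0 (White) has 0→3; 4 (White) has 4→3; 7 (White) has 7→3.
A2: add {6} — 6 (Black): all of {0, 3} already in.
A3 = A2; e.g. 1 (Black) can still go to 5. Fixed point.
White's winning region = {0, 3, 4, 6, 7}.

0, 3, 4, 6, 7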